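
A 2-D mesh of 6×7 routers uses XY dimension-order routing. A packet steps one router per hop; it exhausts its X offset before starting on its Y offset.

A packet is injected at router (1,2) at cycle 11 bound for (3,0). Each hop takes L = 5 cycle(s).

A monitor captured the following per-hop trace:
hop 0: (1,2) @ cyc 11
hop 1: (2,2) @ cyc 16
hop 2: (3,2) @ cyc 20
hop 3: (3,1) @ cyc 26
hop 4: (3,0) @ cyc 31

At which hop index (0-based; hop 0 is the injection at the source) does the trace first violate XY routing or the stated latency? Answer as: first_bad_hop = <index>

first_bad_hop = 2

hop 1: step (+1,+0), +5 cyc — ok
hop 2: step (+1,+0), +4 cyc — BAD: Δcyc=4≠L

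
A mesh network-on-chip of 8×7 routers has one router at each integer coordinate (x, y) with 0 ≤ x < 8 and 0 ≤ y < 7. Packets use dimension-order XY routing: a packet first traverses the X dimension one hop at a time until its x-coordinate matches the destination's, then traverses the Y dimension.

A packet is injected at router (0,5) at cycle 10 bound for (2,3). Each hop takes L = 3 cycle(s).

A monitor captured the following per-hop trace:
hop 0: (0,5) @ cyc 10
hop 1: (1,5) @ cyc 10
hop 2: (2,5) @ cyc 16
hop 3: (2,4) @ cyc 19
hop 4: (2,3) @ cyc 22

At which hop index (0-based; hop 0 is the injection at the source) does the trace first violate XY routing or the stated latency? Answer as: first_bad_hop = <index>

first_bad_hop = 1

check 1→ d=(1,0) cyc+0: BAD: Δcyc=0≠L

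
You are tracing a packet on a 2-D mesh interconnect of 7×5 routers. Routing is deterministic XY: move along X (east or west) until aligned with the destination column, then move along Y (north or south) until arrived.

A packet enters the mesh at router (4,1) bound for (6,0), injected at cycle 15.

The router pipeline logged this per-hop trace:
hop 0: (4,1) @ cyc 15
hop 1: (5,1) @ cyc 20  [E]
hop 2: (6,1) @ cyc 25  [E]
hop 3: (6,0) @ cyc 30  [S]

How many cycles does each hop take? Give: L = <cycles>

L = 5

Δcyc across hop 0→1: 20 − 15 = 5.
One hop costs L cycles, so L = 5.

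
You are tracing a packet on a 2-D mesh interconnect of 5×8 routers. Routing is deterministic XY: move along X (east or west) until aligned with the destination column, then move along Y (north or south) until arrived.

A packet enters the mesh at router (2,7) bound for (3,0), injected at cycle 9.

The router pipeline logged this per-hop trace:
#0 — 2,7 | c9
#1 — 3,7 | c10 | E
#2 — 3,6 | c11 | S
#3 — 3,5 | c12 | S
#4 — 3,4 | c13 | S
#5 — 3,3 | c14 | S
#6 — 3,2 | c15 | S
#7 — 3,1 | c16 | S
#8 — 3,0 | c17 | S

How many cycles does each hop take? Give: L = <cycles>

L = 1

cyc[1] − cyc[0] = 10 − 9 = 1.
That increment is L by definition: L = 1.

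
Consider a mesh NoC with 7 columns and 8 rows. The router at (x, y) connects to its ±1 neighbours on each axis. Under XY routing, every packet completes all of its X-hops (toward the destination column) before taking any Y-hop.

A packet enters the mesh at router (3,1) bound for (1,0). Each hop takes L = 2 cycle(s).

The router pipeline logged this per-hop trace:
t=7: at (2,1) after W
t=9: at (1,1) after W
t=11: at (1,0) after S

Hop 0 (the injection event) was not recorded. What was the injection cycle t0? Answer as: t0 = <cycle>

cyc[1] = 7 and cyc[k] = t0 + k·L for every k.
Therefore t0 = 7 − L = 5.

t0 = 5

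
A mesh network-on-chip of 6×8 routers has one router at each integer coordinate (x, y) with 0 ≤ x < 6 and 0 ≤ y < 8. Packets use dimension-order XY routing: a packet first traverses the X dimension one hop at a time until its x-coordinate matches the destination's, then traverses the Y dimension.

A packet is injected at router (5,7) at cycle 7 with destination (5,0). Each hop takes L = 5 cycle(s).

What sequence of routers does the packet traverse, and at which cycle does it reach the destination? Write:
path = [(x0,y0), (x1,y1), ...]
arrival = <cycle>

path = [(5,7), (5,6), (5,5), (5,4), (5,3), (5,2), (5,1), (5,0)]
arrival = 42

#0 — 5,7 | c7
#1 — 5,6 | c12 | S
#2 — 5,5 | c17 | S
#3 — 5,4 | c22 | S
#4 — 5,3 | c27 | S
#5 — 5,2 | c32 | S
#6 — 5,1 | c37 | S
#7 — 5,0 | c42 | S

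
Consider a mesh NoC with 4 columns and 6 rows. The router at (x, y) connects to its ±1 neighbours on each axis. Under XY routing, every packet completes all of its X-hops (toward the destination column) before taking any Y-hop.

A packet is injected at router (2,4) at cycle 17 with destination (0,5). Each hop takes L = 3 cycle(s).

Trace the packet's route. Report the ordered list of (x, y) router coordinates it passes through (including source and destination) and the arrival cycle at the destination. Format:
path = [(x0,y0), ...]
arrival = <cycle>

  0. router=(2,4) cycle=17 (inject)
  1. router=(1,4) cycle=20 dir=W
  2. router=(0,4) cycle=23 dir=W
  3. router=(0,5) cycle=26 dir=N

path = [(2,4), (1,4), (0,4), (0,5)]
arrival = 26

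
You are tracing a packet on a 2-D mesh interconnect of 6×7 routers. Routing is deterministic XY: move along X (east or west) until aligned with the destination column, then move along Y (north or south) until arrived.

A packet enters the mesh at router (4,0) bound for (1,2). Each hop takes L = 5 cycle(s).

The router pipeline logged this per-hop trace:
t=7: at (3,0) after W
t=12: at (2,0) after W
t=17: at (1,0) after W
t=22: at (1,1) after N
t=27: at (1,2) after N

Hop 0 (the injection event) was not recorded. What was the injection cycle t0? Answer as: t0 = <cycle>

t0 = 2

cyc[1] = 7 and cyc[k] = t0 + k·L for every k.
t0 = cyc[1] − L = 7 − 5 = 2.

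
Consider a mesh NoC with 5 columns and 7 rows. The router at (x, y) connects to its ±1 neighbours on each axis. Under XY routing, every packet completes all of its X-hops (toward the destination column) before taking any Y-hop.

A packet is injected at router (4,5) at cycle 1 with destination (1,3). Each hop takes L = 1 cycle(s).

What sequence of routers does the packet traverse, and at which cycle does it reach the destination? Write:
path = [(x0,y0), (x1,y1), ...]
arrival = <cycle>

hop 0: (4,5) @ cyc 1
hop 1: (3,5) @ cyc 2  [W]
hop 2: (2,5) @ cyc 3  [W]
hop 3: (1,5) @ cyc 4  [W]
hop 4: (1,4) @ cyc 5  [S]
hop 5: (1,3) @ cyc 6  [S]

path = [(4,5), (3,5), (2,5), (1,5), (1,4), (1,3)]
arrival = 6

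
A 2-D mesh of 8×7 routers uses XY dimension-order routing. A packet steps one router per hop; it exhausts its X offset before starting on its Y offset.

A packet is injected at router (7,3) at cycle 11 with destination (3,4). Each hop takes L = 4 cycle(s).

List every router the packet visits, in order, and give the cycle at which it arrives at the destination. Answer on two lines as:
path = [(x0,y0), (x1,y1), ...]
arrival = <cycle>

path = [(7,3), (6,3), (5,3), (4,3), (3,3), (3,4)]
arrival = 31

#0 — 7,3 | c11
#1 — 6,3 | c15 | W
#2 — 5,3 | c19 | W
#3 — 4,3 | c23 | W
#4 — 3,3 | c27 | W
#5 — 3,4 | c31 | N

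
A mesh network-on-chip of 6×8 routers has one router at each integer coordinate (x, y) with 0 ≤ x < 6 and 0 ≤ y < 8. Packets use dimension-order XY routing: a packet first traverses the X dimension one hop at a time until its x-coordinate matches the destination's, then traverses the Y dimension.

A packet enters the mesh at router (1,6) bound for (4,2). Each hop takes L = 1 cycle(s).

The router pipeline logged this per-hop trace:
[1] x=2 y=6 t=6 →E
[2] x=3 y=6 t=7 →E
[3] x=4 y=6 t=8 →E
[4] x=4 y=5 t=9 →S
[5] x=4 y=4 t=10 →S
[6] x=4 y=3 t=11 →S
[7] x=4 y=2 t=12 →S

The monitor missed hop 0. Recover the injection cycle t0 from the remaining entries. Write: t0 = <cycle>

t0 = 5

cyc[1] = 6 and cyc[k] = t0 + k·L for every k.
So t0 = 6 − 1·1 = 5.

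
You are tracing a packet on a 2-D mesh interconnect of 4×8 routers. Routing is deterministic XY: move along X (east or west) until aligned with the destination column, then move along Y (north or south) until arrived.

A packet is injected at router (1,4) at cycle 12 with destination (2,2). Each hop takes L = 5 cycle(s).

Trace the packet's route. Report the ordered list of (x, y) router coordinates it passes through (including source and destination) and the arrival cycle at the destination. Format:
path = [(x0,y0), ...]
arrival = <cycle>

hop 0: (1,4) @ cyc 12
hop 1: (2,4) @ cyc 17  [E]
hop 2: (2,3) @ cyc 22  [S]
hop 3: (2,2) @ cyc 27  [S]

path = [(1,4), (2,4), (2,3), (2,2)]
arrival = 27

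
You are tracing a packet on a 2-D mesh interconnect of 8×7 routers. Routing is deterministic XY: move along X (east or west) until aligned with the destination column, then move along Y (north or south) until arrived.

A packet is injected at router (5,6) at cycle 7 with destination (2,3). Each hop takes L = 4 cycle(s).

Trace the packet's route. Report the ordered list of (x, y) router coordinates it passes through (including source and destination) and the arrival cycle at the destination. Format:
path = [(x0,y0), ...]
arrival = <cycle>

#0 — 5,6 | c7
#1 — 4,6 | c11 | W
#2 — 3,6 | c15 | W
#3 — 2,6 | c19 | W
#4 — 2,5 | c23 | S
#5 — 2,4 | c27 | S
#6 — 2,3 | c31 | S

path = [(5,6), (4,6), (3,6), (2,6), (2,5), (2,4), (2,3)]
arrival = 31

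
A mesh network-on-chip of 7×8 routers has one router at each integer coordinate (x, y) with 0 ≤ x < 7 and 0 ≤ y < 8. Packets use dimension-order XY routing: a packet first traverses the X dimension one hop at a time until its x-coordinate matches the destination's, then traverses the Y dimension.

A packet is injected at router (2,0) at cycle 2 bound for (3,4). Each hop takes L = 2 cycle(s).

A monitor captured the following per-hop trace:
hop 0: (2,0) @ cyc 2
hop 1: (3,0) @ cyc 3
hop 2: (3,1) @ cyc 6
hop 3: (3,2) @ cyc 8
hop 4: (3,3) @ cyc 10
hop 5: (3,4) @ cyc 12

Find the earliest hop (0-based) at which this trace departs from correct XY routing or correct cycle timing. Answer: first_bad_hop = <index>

first_bad_hop = 1

  1: Δx=+1 Δy=+0 Δt=1 [BAD: Δcyc=1≠L]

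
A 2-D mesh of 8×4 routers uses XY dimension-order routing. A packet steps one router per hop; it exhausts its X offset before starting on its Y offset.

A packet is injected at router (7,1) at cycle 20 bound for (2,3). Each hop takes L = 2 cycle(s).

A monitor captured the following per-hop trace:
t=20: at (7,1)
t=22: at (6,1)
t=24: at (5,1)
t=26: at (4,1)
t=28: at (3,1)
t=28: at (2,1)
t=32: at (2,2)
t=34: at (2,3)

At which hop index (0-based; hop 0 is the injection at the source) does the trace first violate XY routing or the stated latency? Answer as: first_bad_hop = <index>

  1: Δx=-1 Δy=+0 Δt=2 [ok]
  2: Δx=-1 Δy=+0 Δt=2 [ok]
  3: Δx=-1 Δy=+0 Δt=2 [ok]
  4: Δx=-1 Δy=+0 Δt=2 [ok]
  5: Δx=-1 Δy=+0 Δt=0 [BAD: Δcyc=0≠L]

first_bad_hop = 5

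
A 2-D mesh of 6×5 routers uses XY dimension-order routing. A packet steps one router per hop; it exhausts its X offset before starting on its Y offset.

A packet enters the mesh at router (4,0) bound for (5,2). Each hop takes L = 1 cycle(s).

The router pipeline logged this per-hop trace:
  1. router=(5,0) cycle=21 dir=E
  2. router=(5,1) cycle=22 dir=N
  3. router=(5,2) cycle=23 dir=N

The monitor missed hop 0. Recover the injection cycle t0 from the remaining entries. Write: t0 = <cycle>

At hop 1 the cycle is 21; in general cyc_k = t0 + kL.
Therefore t0 = 21 − L = 20.

t0 = 20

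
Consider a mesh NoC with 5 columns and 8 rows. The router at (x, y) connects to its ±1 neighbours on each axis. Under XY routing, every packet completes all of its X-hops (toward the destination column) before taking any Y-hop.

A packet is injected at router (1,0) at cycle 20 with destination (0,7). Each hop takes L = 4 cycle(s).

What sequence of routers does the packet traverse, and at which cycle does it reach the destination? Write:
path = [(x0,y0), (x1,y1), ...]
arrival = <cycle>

path = [(1,0), (0,0), (0,1), (0,2), (0,3), (0,4), (0,5), (0,6), (0,7)]
arrival = 52

  0. router=(1,0) cycle=20 (inject)
  1. router=(0,0) cycle=24 dir=W
  2. router=(0,1) cycle=28 dir=N
  3. router=(0,2) cycle=32 dir=N
  4. router=(0,3) cycle=36 dir=N
  5. router=(0,4) cycle=40 dir=N
  6. router=(0,5) cycle=44 dir=N
  7. router=(0,6) cycle=48 dir=N
  8. router=(0,7) cycle=52 dir=N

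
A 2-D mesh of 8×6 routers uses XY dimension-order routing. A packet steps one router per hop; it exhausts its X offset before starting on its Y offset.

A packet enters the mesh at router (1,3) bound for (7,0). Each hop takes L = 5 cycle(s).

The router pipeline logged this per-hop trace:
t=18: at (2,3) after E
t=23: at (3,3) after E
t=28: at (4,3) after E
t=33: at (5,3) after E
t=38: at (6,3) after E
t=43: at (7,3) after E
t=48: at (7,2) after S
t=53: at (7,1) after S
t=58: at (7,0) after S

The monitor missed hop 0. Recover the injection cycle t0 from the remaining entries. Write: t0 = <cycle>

t0 = 13

At hop 1 the cycle is 18; in general cyc_k = t0 + kL.
Subtract one hop: t0 = 18 − 5 = 13.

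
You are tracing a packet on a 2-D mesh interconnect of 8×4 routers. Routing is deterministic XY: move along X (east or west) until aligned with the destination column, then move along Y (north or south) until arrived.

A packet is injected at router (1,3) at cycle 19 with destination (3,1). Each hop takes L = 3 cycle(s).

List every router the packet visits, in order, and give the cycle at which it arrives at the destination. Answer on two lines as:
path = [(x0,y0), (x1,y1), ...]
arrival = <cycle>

path = [(1,3), (2,3), (3,3), (3,2), (3,1)]
arrival = 31

[0] x=1 y=3 t=19
[1] x=2 y=3 t=22 →E
[2] x=3 y=3 t=25 →E
[3] x=3 y=2 t=28 →S
[4] x=3 y=1 t=31 →S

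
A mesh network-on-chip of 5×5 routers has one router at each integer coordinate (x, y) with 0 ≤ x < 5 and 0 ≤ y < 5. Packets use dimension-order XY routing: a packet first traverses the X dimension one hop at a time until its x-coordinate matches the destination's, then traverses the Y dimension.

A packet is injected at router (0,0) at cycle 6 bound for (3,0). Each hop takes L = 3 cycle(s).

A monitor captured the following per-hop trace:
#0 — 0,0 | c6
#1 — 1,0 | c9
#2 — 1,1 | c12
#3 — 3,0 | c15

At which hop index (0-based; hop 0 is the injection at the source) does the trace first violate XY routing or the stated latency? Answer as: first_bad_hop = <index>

first_bad_hop = 2

check 1→ d=(1,0) cyc+3: ok
check 2→ d=(0,1) cyc+3: BAD: Y-move but x=1≠3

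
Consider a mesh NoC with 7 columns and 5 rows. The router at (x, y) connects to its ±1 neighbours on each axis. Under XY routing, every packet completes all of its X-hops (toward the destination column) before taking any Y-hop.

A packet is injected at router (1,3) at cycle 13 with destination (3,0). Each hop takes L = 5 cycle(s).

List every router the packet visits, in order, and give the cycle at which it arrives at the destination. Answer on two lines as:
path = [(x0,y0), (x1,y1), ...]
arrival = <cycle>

path = [(1,3), (2,3), (3,3), (3,2), (3,1), (3,0)]
arrival = 38

src (1,3)  cyc=13
E→(2,3)  cyc=18
E→(3,3)  cyc=23
S→(3,2)  cyc=28
S→(3,1)  cyc=33
S→(3,0)  cyc=38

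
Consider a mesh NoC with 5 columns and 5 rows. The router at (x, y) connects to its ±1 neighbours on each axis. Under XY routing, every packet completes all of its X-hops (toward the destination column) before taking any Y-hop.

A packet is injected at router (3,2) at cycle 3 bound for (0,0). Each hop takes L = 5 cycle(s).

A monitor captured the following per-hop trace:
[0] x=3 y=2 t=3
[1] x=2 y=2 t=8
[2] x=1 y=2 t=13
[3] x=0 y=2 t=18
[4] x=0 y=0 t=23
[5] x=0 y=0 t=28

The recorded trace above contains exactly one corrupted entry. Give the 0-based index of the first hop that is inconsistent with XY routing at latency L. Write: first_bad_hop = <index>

hop 1: step (-1,+0), +5 cyc — ok
hop 2: step (-1,+0), +5 cyc — ok
hop 3: step (-1,+0), +5 cyc — ok
hop 4: step (+0,-2), +5 cyc — BAD: non-unit step

first_bad_hop = 4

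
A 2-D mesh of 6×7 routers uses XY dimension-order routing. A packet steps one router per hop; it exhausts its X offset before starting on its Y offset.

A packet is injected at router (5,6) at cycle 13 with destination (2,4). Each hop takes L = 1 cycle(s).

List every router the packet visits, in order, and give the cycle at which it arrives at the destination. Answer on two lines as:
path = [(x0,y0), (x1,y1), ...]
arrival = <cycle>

  0. router=(5,6) cycle=13 (inject)
  1. router=(4,6) cycle=14 dir=W
  2. router=(3,6) cycle=15 dir=W
  3. router=(2,6) cycle=16 dir=W
  4. router=(2,5) cycle=17 dir=S
  5. router=(2,4) cycle=18 dir=S

path = [(5,6), (4,6), (3,6), (2,6), (2,5), (2,4)]
arrival = 18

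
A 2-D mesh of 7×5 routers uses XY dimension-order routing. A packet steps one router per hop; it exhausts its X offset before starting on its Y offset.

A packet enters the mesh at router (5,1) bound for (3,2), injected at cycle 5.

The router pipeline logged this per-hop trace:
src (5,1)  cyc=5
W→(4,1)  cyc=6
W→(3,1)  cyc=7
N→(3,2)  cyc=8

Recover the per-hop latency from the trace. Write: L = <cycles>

L = 1

Between hops 0 and 1 the cycle counter advances 6 − 5 = 1.
Each hop adds L, hence L = 1.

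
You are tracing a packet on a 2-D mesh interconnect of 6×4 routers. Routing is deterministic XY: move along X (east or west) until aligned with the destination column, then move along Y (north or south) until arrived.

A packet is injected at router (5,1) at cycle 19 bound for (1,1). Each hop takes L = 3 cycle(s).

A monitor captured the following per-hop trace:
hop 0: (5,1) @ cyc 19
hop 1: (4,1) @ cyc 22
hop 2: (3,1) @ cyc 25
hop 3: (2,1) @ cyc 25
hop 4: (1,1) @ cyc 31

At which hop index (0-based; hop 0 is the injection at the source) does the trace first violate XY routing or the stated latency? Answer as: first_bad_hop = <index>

[1] (-1,+0) / 3c ⇒ ok
[2] (-1,+0) / 3c ⇒ ok
[3] (-1,+0) / 0c ⇒ BAD: Δcyc=0≠L

first_bad_hop = 3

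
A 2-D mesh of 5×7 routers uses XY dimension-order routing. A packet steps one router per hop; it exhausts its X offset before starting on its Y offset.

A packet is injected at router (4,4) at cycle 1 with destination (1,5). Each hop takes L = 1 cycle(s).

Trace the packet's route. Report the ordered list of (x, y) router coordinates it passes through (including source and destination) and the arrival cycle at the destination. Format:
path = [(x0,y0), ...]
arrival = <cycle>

[0] x=4 y=4 t=1
[1] x=3 y=4 t=2 →W
[2] x=2 y=4 t=3 →W
[3] x=1 y=4 t=4 →W
[4] x=1 y=5 t=5 →N

path = [(4,4), (3,4), (2,4), (1,4), (1,5)]
arrival = 5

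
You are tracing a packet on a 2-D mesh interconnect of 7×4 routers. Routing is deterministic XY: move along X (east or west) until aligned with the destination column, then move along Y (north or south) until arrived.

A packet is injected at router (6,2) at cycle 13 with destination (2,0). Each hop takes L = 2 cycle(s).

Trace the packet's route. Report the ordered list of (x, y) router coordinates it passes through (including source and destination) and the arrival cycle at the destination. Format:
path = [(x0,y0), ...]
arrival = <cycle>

path = [(6,2), (5,2), (4,2), (3,2), (2,2), (2,1), (2,0)]
arrival = 25

#0 — 6,2 | c13
#1 — 5,2 | c15 | W
#2 — 4,2 | c17 | W
#3 — 3,2 | c19 | W
#4 — 2,2 | c21 | W
#5 — 2,1 | c23 | S
#6 — 2,0 | c25 | S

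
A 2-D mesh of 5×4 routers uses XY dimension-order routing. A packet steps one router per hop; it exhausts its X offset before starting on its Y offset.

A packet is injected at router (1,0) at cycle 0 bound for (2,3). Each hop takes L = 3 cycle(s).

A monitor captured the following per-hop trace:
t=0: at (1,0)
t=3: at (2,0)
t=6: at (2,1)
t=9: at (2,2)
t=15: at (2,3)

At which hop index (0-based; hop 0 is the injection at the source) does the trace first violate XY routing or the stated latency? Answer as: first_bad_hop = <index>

first_bad_hop = 4

  1: Δx=+1 Δy=+0 Δt=3 [ok]
  2: Δx=+0 Δy=+1 Δt=3 [ok]
  3: Δx=+0 Δy=+1 Δt=3 [ok]
  4: Δx=+0 Δy=+1 Δt=6 [BAD: Δcyc=6≠L]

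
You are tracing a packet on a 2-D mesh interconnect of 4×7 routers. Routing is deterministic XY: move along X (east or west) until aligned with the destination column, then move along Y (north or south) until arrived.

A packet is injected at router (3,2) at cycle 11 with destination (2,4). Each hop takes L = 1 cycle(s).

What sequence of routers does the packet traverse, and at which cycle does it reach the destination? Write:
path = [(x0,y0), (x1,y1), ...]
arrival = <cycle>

path = [(3,2), (2,2), (2,3), (2,4)]
arrival = 14

src (3,2)  cyc=11
W→(2,2)  cyc=12
N→(2,3)  cyc=13
N→(2,4)  cyc=14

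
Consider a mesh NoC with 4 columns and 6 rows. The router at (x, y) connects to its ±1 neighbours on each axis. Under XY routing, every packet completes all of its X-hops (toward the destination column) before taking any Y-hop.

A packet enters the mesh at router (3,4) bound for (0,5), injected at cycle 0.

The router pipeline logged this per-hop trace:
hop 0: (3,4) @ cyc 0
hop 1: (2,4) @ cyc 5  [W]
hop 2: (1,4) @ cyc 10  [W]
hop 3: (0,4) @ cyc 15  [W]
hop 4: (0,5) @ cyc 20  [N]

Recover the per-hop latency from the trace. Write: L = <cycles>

L = 5

Δcyc across hop 0→1: 5 − 0 = 5.
Per-hop latency L = Δcyc = 5.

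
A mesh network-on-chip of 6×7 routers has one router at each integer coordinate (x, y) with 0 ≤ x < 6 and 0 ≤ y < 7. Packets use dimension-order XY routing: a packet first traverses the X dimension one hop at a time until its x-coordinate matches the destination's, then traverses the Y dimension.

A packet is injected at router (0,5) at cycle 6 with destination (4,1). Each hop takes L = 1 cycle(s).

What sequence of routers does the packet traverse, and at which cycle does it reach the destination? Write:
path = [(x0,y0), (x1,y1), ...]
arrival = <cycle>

t=6: at (0,5)
t=7: at (1,5) after E
t=8: at (2,5) after E
t=9: at (3,5) after E
t=10: at (4,5) after E
t=11: at (4,4) after S
t=12: at (4,3) after S
t=13: at (4,2) after S
t=14: at (4,1) after S

path = [(0,5), (1,5), (2,5), (3,5), (4,5), (4,4), (4,3), (4,2), (4,1)]
arrival = 14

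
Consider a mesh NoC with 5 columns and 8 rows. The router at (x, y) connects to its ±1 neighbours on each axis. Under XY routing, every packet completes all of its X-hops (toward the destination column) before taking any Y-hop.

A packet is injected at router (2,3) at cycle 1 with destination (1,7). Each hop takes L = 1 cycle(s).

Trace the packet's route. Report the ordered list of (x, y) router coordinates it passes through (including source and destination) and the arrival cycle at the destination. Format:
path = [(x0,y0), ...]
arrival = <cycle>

path = [(2,3), (1,3), (1,4), (1,5), (1,6), (1,7)]
arrival = 6

t=1: at (2,3)
t=2: at (1,3) after W
t=3: at (1,4) after N
t=4: at (1,5) after N
t=5: at (1,6) after N
t=6: at (1,7) after N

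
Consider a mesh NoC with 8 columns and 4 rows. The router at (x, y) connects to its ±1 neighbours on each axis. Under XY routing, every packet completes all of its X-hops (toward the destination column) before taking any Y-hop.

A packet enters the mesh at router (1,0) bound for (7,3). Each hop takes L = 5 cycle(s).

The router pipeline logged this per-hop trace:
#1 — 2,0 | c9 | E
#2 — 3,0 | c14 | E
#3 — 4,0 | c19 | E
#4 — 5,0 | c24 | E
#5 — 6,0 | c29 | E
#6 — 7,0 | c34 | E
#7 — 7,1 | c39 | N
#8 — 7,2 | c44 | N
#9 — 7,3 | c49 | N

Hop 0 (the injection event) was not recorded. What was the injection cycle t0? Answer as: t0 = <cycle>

Hop 1 reached at cycle 9; hop k is at t0 + k·L.
So t0 = 9 − 1·5 = 4.

t0 = 4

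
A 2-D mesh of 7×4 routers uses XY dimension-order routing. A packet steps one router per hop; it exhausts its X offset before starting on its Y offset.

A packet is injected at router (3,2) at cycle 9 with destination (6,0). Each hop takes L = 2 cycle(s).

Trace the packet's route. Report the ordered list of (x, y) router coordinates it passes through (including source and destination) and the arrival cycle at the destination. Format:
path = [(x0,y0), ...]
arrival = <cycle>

path = [(3,2), (4,2), (5,2), (6,2), (6,1), (6,0)]
arrival = 19

hop 0: (3,2) @ cyc 9
hop 1: (4,2) @ cyc 11  [E]
hop 2: (5,2) @ cyc 13  [E]
hop 3: (6,2) @ cyc 15  [E]
hop 4: (6,1) @ cyc 17  [S]
hop 5: (6,0) @ cyc 19  [S]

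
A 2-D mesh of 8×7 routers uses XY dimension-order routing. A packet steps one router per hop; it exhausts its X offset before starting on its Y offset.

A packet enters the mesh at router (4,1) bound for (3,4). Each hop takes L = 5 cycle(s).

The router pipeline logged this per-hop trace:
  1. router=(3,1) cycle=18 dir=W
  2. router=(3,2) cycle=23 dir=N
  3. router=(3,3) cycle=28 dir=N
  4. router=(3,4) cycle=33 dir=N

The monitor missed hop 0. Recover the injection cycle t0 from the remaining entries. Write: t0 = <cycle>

At hop 1 the cycle is 18; in general cyc_k = t0 + kL.
Therefore t0 = 18 − L = 13.

t0 = 13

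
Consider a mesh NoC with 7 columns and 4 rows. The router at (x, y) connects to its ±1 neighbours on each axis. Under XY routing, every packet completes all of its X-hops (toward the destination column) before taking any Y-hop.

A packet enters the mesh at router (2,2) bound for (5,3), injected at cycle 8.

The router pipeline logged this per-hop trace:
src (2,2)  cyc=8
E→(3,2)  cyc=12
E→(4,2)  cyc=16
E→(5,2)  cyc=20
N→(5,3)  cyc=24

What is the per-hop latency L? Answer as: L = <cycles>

L = 4

Between hops 0 and 1 the cycle counter advances 12 − 8 = 4.
Each hop adds L, hence L = 4.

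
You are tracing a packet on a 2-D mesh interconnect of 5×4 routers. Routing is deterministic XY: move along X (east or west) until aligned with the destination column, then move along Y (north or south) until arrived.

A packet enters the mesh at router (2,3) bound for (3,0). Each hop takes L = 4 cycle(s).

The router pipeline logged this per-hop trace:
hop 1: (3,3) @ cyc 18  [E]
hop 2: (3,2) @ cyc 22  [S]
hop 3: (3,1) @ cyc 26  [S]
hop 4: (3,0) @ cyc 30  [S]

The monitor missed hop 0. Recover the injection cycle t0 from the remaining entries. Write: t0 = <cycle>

The first recorded entry is hop 1 at cycle 18.
So t0 = 18 − 1·4 = 14.

t0 = 14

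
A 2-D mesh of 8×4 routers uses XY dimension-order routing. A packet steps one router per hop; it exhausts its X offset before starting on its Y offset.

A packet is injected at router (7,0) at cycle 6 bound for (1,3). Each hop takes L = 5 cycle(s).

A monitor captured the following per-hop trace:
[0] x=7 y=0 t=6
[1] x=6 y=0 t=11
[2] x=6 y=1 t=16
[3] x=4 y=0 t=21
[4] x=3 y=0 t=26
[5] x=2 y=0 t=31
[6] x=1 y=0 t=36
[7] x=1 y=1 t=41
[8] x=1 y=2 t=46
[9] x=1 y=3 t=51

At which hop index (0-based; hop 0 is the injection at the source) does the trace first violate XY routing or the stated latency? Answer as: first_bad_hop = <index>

first_bad_hop = 2

hop 1: step (-1,+0), +5 cyc — ok
hop 2: step (+0,+1), +5 cyc — BAD: Y-move but x=6≠1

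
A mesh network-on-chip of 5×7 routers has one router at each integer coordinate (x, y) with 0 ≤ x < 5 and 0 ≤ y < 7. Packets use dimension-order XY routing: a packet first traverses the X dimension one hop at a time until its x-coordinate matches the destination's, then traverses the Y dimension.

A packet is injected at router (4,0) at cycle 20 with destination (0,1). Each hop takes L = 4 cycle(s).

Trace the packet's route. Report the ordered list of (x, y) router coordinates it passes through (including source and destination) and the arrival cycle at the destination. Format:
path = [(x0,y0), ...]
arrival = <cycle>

path = [(4,0), (3,0), (2,0), (1,0), (0,0), (0,1)]
arrival = 40

  0. router=(4,0) cycle=20 (inject)
  1. router=(3,0) cycle=24 dir=W
  2. router=(2,0) cycle=28 dir=W
  3. router=(1,0) cycle=32 dir=W
  4. router=(0,0) cycle=36 dir=W
  5. router=(0,1) cycle=40 dir=N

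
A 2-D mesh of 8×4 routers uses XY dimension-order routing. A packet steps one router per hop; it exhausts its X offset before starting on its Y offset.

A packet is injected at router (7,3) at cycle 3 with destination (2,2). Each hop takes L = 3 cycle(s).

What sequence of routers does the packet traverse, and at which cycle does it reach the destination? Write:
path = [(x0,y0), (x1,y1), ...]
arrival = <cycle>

path = [(7,3), (6,3), (5,3), (4,3), (3,3), (2,3), (2,2)]
arrival = 21

  0. router=(7,3) cycle=3 (inject)
  1. router=(6,3) cycle=6 dir=W
  2. router=(5,3) cycle=9 dir=W
  3. router=(4,3) cycle=12 dir=W
  4. router=(3,3) cycle=15 dir=W
  5. router=(2,3) cycle=18 dir=W
  6. router=(2,2) cycle=21 dir=S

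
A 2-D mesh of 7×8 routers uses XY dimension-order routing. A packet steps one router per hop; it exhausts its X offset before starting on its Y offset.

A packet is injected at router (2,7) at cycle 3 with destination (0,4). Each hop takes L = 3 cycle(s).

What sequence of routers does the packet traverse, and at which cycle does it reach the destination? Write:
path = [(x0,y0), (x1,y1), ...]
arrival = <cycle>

path = [(2,7), (1,7), (0,7), (0,6), (0,5), (0,4)]
arrival = 18

src (2,7)  cyc=3
W→(1,7)  cyc=6
W→(0,7)  cyc=9
S→(0,6)  cyc=12
S→(0,5)  cyc=15
S→(0,4)  cyc=18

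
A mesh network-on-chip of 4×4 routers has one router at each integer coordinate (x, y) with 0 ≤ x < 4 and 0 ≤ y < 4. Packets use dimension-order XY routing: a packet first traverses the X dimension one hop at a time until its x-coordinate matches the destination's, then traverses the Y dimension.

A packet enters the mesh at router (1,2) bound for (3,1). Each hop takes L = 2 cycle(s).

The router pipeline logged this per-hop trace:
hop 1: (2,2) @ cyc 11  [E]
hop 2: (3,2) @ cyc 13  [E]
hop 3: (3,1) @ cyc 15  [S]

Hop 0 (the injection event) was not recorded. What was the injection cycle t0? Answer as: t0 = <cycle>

cyc[1] = 11 and cyc[k] = t0 + k·L for every k.
t0 = cyc[1] − L = 11 − 2 = 9.

t0 = 9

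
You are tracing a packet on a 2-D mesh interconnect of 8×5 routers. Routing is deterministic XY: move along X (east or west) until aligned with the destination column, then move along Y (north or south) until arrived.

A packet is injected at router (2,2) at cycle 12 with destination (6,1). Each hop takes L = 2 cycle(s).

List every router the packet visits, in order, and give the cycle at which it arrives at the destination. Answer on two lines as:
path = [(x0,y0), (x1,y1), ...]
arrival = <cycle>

t=12: at (2,2)
t=14: at (3,2) after E
t=16: at (4,2) after E
t=18: at (5,2) after E
t=20: at (6,2) after E
t=22: at (6,1) after S

path = [(2,2), (3,2), (4,2), (5,2), (6,2), (6,1)]
arrival = 22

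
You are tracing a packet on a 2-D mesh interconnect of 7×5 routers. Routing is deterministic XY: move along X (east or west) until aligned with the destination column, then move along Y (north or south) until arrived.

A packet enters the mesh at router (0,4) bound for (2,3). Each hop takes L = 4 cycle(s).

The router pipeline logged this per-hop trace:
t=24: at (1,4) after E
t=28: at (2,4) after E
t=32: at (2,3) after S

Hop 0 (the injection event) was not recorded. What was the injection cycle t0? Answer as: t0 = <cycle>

t0 = 20

cyc[1] = 24 and cyc[k] = t0 + k·L for every k.
t0 = cyc[1] − L = 24 − 4 = 20.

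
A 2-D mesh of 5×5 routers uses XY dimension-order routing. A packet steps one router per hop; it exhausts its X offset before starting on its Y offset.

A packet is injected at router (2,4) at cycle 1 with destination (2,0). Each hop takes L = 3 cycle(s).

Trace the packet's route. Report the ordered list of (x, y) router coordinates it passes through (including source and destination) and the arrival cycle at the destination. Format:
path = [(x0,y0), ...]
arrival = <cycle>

[0] x=2 y=4 t=1
[1] x=2 y=3 t=4 →S
[2] x=2 y=2 t=7 →S
[3] x=2 y=1 t=10 →S
[4] x=2 y=0 t=13 →S

path = [(2,4), (2,3), (2,2), (2,1), (2,0)]
arrival = 13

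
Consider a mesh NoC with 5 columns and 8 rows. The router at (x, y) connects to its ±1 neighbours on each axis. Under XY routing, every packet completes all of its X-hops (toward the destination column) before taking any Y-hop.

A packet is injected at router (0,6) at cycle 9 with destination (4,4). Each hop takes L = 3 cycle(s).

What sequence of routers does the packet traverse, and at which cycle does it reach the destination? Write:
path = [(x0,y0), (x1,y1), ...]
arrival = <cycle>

src (0,6)  cyc=9
E→(1,6)  cyc=12
E→(2,6)  cyc=15
E→(3,6)  cyc=18
E→(4,6)  cyc=21
S→(4,5)  cyc=24
S→(4,4)  cyc=27

path = [(0,6), (1,6), (2,6), (3,6), (4,6), (4,5), (4,4)]
arrival = 27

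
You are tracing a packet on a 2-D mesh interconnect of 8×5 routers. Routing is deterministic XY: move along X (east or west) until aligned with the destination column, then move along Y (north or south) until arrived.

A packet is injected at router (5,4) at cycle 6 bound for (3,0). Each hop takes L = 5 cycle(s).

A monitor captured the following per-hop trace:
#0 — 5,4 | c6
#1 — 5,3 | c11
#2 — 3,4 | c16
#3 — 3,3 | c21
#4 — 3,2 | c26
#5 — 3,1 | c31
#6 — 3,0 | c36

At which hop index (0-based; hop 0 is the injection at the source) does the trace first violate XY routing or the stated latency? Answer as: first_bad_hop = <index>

[1] (+0,-1) / 5c ⇒ BAD: Y-move but x=5≠3

first_bad_hop = 1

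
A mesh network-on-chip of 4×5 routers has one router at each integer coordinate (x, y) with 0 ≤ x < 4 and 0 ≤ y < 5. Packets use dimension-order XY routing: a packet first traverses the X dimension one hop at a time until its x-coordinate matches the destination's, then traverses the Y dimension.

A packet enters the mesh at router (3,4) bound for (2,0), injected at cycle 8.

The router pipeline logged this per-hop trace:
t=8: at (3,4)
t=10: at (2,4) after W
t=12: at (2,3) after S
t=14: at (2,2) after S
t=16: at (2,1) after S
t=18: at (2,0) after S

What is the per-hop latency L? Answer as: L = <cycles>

From hop 0 (8) to hop 1 (10): +2 cycles.
Per-hop latency L = Δcyc = 2.

L = 2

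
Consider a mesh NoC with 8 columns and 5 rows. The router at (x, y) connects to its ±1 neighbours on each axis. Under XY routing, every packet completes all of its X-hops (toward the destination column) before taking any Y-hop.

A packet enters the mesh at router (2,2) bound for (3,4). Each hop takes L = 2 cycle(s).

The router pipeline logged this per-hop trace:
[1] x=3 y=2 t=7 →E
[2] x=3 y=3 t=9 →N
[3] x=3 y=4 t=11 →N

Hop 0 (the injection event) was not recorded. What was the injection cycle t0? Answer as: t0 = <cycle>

t0 = 5

cyc[1] = 7 and cyc[k] = t0 + k·L for every k.
t0 = cyc[1] − L = 7 − 2 = 5.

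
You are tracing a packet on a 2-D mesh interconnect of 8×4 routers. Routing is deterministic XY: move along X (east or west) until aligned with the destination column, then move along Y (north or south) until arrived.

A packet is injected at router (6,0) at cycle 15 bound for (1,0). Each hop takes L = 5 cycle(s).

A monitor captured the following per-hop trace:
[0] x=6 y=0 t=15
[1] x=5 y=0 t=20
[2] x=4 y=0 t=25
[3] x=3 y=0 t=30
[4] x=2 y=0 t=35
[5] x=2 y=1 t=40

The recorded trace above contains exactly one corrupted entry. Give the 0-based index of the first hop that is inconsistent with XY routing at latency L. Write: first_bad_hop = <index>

first_bad_hop = 5

[1] (-1,+0) / 5c ⇒ ok
[2] (-1,+0) / 5c ⇒ ok
[3] (-1,+0) / 5c ⇒ ok
[4] (-1,+0) / 5c ⇒ ok
[5] (+0,+1) / 5c ⇒ BAD: Y-move but x=2≠1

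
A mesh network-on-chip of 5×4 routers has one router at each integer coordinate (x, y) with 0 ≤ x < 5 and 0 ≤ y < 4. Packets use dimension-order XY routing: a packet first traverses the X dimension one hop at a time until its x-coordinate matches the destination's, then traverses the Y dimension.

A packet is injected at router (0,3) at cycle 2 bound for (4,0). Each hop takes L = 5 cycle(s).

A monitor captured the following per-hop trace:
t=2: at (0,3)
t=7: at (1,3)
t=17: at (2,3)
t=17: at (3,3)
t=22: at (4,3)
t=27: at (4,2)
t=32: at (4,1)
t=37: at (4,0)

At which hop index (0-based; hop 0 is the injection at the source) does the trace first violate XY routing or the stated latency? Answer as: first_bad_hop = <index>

  1: Δx=+1 Δy=+0 Δt=5 [ok]
  2: Δx=+1 Δy=+0 Δt=10 [BAD: Δcyc=10≠L]

first_bad_hop = 2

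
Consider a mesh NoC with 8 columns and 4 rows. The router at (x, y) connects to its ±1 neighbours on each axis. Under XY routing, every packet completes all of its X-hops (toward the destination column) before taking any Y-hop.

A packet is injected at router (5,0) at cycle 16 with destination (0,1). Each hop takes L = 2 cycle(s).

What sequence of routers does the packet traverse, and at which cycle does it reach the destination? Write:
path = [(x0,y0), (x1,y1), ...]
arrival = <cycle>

#0 — 5,0 | c16
#1 — 4,0 | c18 | W
#2 — 3,0 | c20 | W
#3 — 2,0 | c22 | W
#4 — 1,0 | c24 | W
#5 — 0,0 | c26 | W
#6 — 0,1 | c28 | N

path = [(5,0), (4,0), (3,0), (2,0), (1,0), (0,0), (0,1)]
arrival = 28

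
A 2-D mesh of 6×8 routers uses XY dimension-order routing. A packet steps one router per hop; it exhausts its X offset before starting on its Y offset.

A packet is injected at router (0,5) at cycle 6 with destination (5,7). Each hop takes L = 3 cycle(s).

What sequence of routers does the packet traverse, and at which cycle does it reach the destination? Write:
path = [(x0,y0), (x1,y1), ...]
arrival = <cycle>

t=6: at (0,5)
t=9: at (1,5) after E
t=12: at (2,5) after E
t=15: at (3,5) after E
t=18: at (4,5) after E
t=21: at (5,5) after E
t=24: at (5,6) after N
t=27: at (5,7) after N

path = [(0,5), (1,5), (2,5), (3,5), (4,5), (5,5), (5,6), (5,7)]
arrival = 27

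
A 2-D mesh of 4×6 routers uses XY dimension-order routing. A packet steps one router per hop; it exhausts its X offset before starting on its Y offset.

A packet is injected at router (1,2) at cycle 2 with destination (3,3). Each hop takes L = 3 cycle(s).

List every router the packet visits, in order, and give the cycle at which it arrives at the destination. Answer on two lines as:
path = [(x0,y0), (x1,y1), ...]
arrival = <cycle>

[0] x=1 y=2 t=2
[1] x=2 y=2 t=5 →E
[2] x=3 y=2 t=8 →E
[3] x=3 y=3 t=11 →N

path = [(1,2), (2,2), (3,2), (3,3)]
arrival = 11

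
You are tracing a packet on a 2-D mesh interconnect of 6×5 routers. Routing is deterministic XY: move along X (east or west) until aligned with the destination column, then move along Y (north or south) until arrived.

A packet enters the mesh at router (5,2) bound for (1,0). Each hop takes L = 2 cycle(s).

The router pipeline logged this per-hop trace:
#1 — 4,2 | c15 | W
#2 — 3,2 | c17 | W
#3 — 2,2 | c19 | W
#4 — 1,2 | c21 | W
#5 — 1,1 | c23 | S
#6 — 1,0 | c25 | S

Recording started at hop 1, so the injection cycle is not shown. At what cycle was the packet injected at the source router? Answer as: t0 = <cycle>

cyc[1] = 15 and cyc[k] = t0 + k·L for every k.
Subtract one hop: t0 = 15 − 2 = 13.

t0 = 13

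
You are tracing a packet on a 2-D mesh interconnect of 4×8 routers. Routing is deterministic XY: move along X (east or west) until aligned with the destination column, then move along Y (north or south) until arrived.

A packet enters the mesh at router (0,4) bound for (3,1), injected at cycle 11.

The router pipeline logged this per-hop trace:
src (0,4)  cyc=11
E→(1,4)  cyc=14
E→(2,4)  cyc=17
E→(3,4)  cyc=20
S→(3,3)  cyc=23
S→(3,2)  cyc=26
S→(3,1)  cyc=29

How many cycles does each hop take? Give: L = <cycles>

L = 3

cyc[1] − cyc[0] = 14 − 11 = 3.
That increment is L by definition: L = 3.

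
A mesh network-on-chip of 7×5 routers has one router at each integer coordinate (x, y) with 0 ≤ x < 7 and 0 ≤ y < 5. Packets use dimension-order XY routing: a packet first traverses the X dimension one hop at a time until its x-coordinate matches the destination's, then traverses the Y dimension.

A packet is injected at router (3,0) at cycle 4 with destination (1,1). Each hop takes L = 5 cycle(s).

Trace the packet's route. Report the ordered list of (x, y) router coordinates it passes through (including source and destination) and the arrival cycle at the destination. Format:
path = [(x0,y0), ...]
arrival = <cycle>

hop 0: (3,0) @ cyc 4
hop 1: (2,0) @ cyc 9  [W]
hop 2: (1,0) @ cyc 14  [W]
hop 3: (1,1) @ cyc 19  [N]

path = [(3,0), (2,0), (1,0), (1,1)]
arrival = 19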